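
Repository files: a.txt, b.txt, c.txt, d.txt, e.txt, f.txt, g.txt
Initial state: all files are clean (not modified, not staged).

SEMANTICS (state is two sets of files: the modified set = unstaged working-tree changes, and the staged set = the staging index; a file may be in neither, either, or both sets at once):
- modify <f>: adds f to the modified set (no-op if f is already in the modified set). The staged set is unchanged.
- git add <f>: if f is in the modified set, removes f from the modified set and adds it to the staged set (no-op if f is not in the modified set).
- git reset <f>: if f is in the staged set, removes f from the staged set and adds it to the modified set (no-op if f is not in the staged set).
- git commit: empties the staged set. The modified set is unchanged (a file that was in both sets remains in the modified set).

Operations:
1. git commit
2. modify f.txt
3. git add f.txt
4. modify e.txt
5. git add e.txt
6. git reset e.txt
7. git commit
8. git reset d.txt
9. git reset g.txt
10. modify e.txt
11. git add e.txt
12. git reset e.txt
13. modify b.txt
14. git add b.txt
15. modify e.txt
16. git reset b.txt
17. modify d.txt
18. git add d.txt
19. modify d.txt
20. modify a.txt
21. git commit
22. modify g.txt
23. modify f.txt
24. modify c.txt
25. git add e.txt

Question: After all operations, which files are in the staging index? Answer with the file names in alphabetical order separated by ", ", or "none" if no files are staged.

Answer: e.txt

Derivation:
After op 1 (git commit): modified={none} staged={none}
After op 2 (modify f.txt): modified={f.txt} staged={none}
After op 3 (git add f.txt): modified={none} staged={f.txt}
After op 4 (modify e.txt): modified={e.txt} staged={f.txt}
After op 5 (git add e.txt): modified={none} staged={e.txt, f.txt}
After op 6 (git reset e.txt): modified={e.txt} staged={f.txt}
After op 7 (git commit): modified={e.txt} staged={none}
After op 8 (git reset d.txt): modified={e.txt} staged={none}
After op 9 (git reset g.txt): modified={e.txt} staged={none}
After op 10 (modify e.txt): modified={e.txt} staged={none}
After op 11 (git add e.txt): modified={none} staged={e.txt}
After op 12 (git reset e.txt): modified={e.txt} staged={none}
After op 13 (modify b.txt): modified={b.txt, e.txt} staged={none}
After op 14 (git add b.txt): modified={e.txt} staged={b.txt}
After op 15 (modify e.txt): modified={e.txt} staged={b.txt}
After op 16 (git reset b.txt): modified={b.txt, e.txt} staged={none}
After op 17 (modify d.txt): modified={b.txt, d.txt, e.txt} staged={none}
After op 18 (git add d.txt): modified={b.txt, e.txt} staged={d.txt}
After op 19 (modify d.txt): modified={b.txt, d.txt, e.txt} staged={d.txt}
After op 20 (modify a.txt): modified={a.txt, b.txt, d.txt, e.txt} staged={d.txt}
After op 21 (git commit): modified={a.txt, b.txt, d.txt, e.txt} staged={none}
After op 22 (modify g.txt): modified={a.txt, b.txt, d.txt, e.txt, g.txt} staged={none}
After op 23 (modify f.txt): modified={a.txt, b.txt, d.txt, e.txt, f.txt, g.txt} staged={none}
After op 24 (modify c.txt): modified={a.txt, b.txt, c.txt, d.txt, e.txt, f.txt, g.txt} staged={none}
After op 25 (git add e.txt): modified={a.txt, b.txt, c.txt, d.txt, f.txt, g.txt} staged={e.txt}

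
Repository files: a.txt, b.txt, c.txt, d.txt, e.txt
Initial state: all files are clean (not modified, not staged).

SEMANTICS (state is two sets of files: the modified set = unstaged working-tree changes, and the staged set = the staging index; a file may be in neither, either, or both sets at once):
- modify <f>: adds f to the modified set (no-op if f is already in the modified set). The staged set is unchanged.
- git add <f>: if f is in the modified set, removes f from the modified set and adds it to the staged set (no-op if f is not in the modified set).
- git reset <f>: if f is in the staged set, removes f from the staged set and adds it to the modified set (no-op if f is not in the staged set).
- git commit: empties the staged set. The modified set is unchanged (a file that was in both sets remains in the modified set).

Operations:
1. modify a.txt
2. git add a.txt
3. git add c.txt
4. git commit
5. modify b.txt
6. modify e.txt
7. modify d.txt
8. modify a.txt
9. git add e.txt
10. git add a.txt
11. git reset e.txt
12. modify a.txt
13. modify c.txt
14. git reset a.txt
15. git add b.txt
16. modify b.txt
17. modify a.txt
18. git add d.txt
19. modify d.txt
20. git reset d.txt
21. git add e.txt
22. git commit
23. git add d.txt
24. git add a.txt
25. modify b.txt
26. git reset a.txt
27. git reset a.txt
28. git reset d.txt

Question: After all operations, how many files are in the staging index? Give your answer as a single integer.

Answer: 0

Derivation:
After op 1 (modify a.txt): modified={a.txt} staged={none}
After op 2 (git add a.txt): modified={none} staged={a.txt}
After op 3 (git add c.txt): modified={none} staged={a.txt}
After op 4 (git commit): modified={none} staged={none}
After op 5 (modify b.txt): modified={b.txt} staged={none}
After op 6 (modify e.txt): modified={b.txt, e.txt} staged={none}
After op 7 (modify d.txt): modified={b.txt, d.txt, e.txt} staged={none}
After op 8 (modify a.txt): modified={a.txt, b.txt, d.txt, e.txt} staged={none}
After op 9 (git add e.txt): modified={a.txt, b.txt, d.txt} staged={e.txt}
After op 10 (git add a.txt): modified={b.txt, d.txt} staged={a.txt, e.txt}
After op 11 (git reset e.txt): modified={b.txt, d.txt, e.txt} staged={a.txt}
After op 12 (modify a.txt): modified={a.txt, b.txt, d.txt, e.txt} staged={a.txt}
After op 13 (modify c.txt): modified={a.txt, b.txt, c.txt, d.txt, e.txt} staged={a.txt}
After op 14 (git reset a.txt): modified={a.txt, b.txt, c.txt, d.txt, e.txt} staged={none}
After op 15 (git add b.txt): modified={a.txt, c.txt, d.txt, e.txt} staged={b.txt}
After op 16 (modify b.txt): modified={a.txt, b.txt, c.txt, d.txt, e.txt} staged={b.txt}
After op 17 (modify a.txt): modified={a.txt, b.txt, c.txt, d.txt, e.txt} staged={b.txt}
After op 18 (git add d.txt): modified={a.txt, b.txt, c.txt, e.txt} staged={b.txt, d.txt}
After op 19 (modify d.txt): modified={a.txt, b.txt, c.txt, d.txt, e.txt} staged={b.txt, d.txt}
After op 20 (git reset d.txt): modified={a.txt, b.txt, c.txt, d.txt, e.txt} staged={b.txt}
After op 21 (git add e.txt): modified={a.txt, b.txt, c.txt, d.txt} staged={b.txt, e.txt}
After op 22 (git commit): modified={a.txt, b.txt, c.txt, d.txt} staged={none}
After op 23 (git add d.txt): modified={a.txt, b.txt, c.txt} staged={d.txt}
After op 24 (git add a.txt): modified={b.txt, c.txt} staged={a.txt, d.txt}
After op 25 (modify b.txt): modified={b.txt, c.txt} staged={a.txt, d.txt}
After op 26 (git reset a.txt): modified={a.txt, b.txt, c.txt} staged={d.txt}
After op 27 (git reset a.txt): modified={a.txt, b.txt, c.txt} staged={d.txt}
After op 28 (git reset d.txt): modified={a.txt, b.txt, c.txt, d.txt} staged={none}
Final staged set: {none} -> count=0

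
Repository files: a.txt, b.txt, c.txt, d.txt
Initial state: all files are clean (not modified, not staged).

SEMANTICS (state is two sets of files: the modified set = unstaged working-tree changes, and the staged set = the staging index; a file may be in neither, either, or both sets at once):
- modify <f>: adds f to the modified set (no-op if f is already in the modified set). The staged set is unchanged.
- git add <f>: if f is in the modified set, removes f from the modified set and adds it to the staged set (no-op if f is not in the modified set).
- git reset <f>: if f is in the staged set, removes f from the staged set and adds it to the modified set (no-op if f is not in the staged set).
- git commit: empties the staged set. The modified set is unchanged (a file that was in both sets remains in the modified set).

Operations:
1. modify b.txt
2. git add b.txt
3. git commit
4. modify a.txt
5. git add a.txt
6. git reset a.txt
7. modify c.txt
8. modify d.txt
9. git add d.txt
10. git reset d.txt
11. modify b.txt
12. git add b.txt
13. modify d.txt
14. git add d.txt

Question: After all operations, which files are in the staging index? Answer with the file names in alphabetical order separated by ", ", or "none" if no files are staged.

After op 1 (modify b.txt): modified={b.txt} staged={none}
After op 2 (git add b.txt): modified={none} staged={b.txt}
After op 3 (git commit): modified={none} staged={none}
After op 4 (modify a.txt): modified={a.txt} staged={none}
After op 5 (git add a.txt): modified={none} staged={a.txt}
After op 6 (git reset a.txt): modified={a.txt} staged={none}
After op 7 (modify c.txt): modified={a.txt, c.txt} staged={none}
After op 8 (modify d.txt): modified={a.txt, c.txt, d.txt} staged={none}
After op 9 (git add d.txt): modified={a.txt, c.txt} staged={d.txt}
After op 10 (git reset d.txt): modified={a.txt, c.txt, d.txt} staged={none}
After op 11 (modify b.txt): modified={a.txt, b.txt, c.txt, d.txt} staged={none}
After op 12 (git add b.txt): modified={a.txt, c.txt, d.txt} staged={b.txt}
After op 13 (modify d.txt): modified={a.txt, c.txt, d.txt} staged={b.txt}
After op 14 (git add d.txt): modified={a.txt, c.txt} staged={b.txt, d.txt}

Answer: b.txt, d.txt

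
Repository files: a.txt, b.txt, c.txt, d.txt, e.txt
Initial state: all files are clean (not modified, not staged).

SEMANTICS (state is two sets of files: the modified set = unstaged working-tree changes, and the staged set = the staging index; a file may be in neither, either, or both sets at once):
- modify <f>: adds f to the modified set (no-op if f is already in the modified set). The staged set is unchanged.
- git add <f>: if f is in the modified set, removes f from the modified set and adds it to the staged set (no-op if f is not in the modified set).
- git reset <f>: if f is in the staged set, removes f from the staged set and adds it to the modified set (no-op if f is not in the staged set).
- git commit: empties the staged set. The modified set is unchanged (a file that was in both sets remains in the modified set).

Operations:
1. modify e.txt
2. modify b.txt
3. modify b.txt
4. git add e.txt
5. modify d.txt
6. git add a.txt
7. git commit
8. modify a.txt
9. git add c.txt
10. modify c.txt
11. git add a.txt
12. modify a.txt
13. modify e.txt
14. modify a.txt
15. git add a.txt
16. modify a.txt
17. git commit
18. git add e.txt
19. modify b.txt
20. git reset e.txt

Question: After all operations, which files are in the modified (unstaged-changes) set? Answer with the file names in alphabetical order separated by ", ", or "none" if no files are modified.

After op 1 (modify e.txt): modified={e.txt} staged={none}
After op 2 (modify b.txt): modified={b.txt, e.txt} staged={none}
After op 3 (modify b.txt): modified={b.txt, e.txt} staged={none}
After op 4 (git add e.txt): modified={b.txt} staged={e.txt}
After op 5 (modify d.txt): modified={b.txt, d.txt} staged={e.txt}
After op 6 (git add a.txt): modified={b.txt, d.txt} staged={e.txt}
After op 7 (git commit): modified={b.txt, d.txt} staged={none}
After op 8 (modify a.txt): modified={a.txt, b.txt, d.txt} staged={none}
After op 9 (git add c.txt): modified={a.txt, b.txt, d.txt} staged={none}
After op 10 (modify c.txt): modified={a.txt, b.txt, c.txt, d.txt} staged={none}
After op 11 (git add a.txt): modified={b.txt, c.txt, d.txt} staged={a.txt}
After op 12 (modify a.txt): modified={a.txt, b.txt, c.txt, d.txt} staged={a.txt}
After op 13 (modify e.txt): modified={a.txt, b.txt, c.txt, d.txt, e.txt} staged={a.txt}
After op 14 (modify a.txt): modified={a.txt, b.txt, c.txt, d.txt, e.txt} staged={a.txt}
After op 15 (git add a.txt): modified={b.txt, c.txt, d.txt, e.txt} staged={a.txt}
After op 16 (modify a.txt): modified={a.txt, b.txt, c.txt, d.txt, e.txt} staged={a.txt}
After op 17 (git commit): modified={a.txt, b.txt, c.txt, d.txt, e.txt} staged={none}
After op 18 (git add e.txt): modified={a.txt, b.txt, c.txt, d.txt} staged={e.txt}
After op 19 (modify b.txt): modified={a.txt, b.txt, c.txt, d.txt} staged={e.txt}
After op 20 (git reset e.txt): modified={a.txt, b.txt, c.txt, d.txt, e.txt} staged={none}

Answer: a.txt, b.txt, c.txt, d.txt, e.txt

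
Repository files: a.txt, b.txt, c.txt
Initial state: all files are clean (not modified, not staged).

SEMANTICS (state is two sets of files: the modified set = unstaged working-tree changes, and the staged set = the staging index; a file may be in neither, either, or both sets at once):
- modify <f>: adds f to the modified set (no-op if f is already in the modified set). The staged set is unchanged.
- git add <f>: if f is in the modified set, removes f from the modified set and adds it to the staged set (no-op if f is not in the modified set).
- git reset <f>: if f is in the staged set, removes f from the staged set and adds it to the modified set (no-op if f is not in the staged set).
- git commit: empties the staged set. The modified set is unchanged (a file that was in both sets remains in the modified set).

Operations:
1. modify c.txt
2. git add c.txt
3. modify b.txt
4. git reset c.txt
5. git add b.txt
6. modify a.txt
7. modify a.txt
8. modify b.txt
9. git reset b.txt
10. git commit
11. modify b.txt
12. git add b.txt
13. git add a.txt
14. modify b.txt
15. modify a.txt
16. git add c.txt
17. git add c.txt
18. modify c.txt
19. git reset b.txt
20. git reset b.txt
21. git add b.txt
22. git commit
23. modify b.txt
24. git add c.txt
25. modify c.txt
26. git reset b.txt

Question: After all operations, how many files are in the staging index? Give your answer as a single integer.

Answer: 1

Derivation:
After op 1 (modify c.txt): modified={c.txt} staged={none}
After op 2 (git add c.txt): modified={none} staged={c.txt}
After op 3 (modify b.txt): modified={b.txt} staged={c.txt}
After op 4 (git reset c.txt): modified={b.txt, c.txt} staged={none}
After op 5 (git add b.txt): modified={c.txt} staged={b.txt}
After op 6 (modify a.txt): modified={a.txt, c.txt} staged={b.txt}
After op 7 (modify a.txt): modified={a.txt, c.txt} staged={b.txt}
After op 8 (modify b.txt): modified={a.txt, b.txt, c.txt} staged={b.txt}
After op 9 (git reset b.txt): modified={a.txt, b.txt, c.txt} staged={none}
After op 10 (git commit): modified={a.txt, b.txt, c.txt} staged={none}
After op 11 (modify b.txt): modified={a.txt, b.txt, c.txt} staged={none}
After op 12 (git add b.txt): modified={a.txt, c.txt} staged={b.txt}
After op 13 (git add a.txt): modified={c.txt} staged={a.txt, b.txt}
After op 14 (modify b.txt): modified={b.txt, c.txt} staged={a.txt, b.txt}
After op 15 (modify a.txt): modified={a.txt, b.txt, c.txt} staged={a.txt, b.txt}
After op 16 (git add c.txt): modified={a.txt, b.txt} staged={a.txt, b.txt, c.txt}
After op 17 (git add c.txt): modified={a.txt, b.txt} staged={a.txt, b.txt, c.txt}
After op 18 (modify c.txt): modified={a.txt, b.txt, c.txt} staged={a.txt, b.txt, c.txt}
After op 19 (git reset b.txt): modified={a.txt, b.txt, c.txt} staged={a.txt, c.txt}
After op 20 (git reset b.txt): modified={a.txt, b.txt, c.txt} staged={a.txt, c.txt}
After op 21 (git add b.txt): modified={a.txt, c.txt} staged={a.txt, b.txt, c.txt}
After op 22 (git commit): modified={a.txt, c.txt} staged={none}
After op 23 (modify b.txt): modified={a.txt, b.txt, c.txt} staged={none}
After op 24 (git add c.txt): modified={a.txt, b.txt} staged={c.txt}
After op 25 (modify c.txt): modified={a.txt, b.txt, c.txt} staged={c.txt}
After op 26 (git reset b.txt): modified={a.txt, b.txt, c.txt} staged={c.txt}
Final staged set: {c.txt} -> count=1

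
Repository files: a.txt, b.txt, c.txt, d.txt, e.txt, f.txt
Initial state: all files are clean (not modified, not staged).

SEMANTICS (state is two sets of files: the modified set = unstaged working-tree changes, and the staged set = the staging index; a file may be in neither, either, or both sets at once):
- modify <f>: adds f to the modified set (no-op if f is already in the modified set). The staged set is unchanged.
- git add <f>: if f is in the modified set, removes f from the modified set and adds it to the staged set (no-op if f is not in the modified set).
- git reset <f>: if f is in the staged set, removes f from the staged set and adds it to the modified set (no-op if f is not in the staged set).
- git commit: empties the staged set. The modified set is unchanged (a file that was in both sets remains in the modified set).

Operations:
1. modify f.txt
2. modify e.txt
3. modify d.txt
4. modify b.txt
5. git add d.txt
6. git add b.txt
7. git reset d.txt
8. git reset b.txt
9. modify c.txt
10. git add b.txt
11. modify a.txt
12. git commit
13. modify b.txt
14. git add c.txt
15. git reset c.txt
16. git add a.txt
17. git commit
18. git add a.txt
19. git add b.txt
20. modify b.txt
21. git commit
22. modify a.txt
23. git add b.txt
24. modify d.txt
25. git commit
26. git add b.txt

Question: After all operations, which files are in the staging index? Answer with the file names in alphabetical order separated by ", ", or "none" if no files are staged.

After op 1 (modify f.txt): modified={f.txt} staged={none}
After op 2 (modify e.txt): modified={e.txt, f.txt} staged={none}
After op 3 (modify d.txt): modified={d.txt, e.txt, f.txt} staged={none}
After op 4 (modify b.txt): modified={b.txt, d.txt, e.txt, f.txt} staged={none}
After op 5 (git add d.txt): modified={b.txt, e.txt, f.txt} staged={d.txt}
After op 6 (git add b.txt): modified={e.txt, f.txt} staged={b.txt, d.txt}
After op 7 (git reset d.txt): modified={d.txt, e.txt, f.txt} staged={b.txt}
After op 8 (git reset b.txt): modified={b.txt, d.txt, e.txt, f.txt} staged={none}
After op 9 (modify c.txt): modified={b.txt, c.txt, d.txt, e.txt, f.txt} staged={none}
After op 10 (git add b.txt): modified={c.txt, d.txt, e.txt, f.txt} staged={b.txt}
After op 11 (modify a.txt): modified={a.txt, c.txt, d.txt, e.txt, f.txt} staged={b.txt}
After op 12 (git commit): modified={a.txt, c.txt, d.txt, e.txt, f.txt} staged={none}
After op 13 (modify b.txt): modified={a.txt, b.txt, c.txt, d.txt, e.txt, f.txt} staged={none}
After op 14 (git add c.txt): modified={a.txt, b.txt, d.txt, e.txt, f.txt} staged={c.txt}
After op 15 (git reset c.txt): modified={a.txt, b.txt, c.txt, d.txt, e.txt, f.txt} staged={none}
After op 16 (git add a.txt): modified={b.txt, c.txt, d.txt, e.txt, f.txt} staged={a.txt}
After op 17 (git commit): modified={b.txt, c.txt, d.txt, e.txt, f.txt} staged={none}
After op 18 (git add a.txt): modified={b.txt, c.txt, d.txt, e.txt, f.txt} staged={none}
After op 19 (git add b.txt): modified={c.txt, d.txt, e.txt, f.txt} staged={b.txt}
After op 20 (modify b.txt): modified={b.txt, c.txt, d.txt, e.txt, f.txt} staged={b.txt}
After op 21 (git commit): modified={b.txt, c.txt, d.txt, e.txt, f.txt} staged={none}
After op 22 (modify a.txt): modified={a.txt, b.txt, c.txt, d.txt, e.txt, f.txt} staged={none}
After op 23 (git add b.txt): modified={a.txt, c.txt, d.txt, e.txt, f.txt} staged={b.txt}
After op 24 (modify d.txt): modified={a.txt, c.txt, d.txt, e.txt, f.txt} staged={b.txt}
After op 25 (git commit): modified={a.txt, c.txt, d.txt, e.txt, f.txt} staged={none}
After op 26 (git add b.txt): modified={a.txt, c.txt, d.txt, e.txt, f.txt} staged={none}

Answer: none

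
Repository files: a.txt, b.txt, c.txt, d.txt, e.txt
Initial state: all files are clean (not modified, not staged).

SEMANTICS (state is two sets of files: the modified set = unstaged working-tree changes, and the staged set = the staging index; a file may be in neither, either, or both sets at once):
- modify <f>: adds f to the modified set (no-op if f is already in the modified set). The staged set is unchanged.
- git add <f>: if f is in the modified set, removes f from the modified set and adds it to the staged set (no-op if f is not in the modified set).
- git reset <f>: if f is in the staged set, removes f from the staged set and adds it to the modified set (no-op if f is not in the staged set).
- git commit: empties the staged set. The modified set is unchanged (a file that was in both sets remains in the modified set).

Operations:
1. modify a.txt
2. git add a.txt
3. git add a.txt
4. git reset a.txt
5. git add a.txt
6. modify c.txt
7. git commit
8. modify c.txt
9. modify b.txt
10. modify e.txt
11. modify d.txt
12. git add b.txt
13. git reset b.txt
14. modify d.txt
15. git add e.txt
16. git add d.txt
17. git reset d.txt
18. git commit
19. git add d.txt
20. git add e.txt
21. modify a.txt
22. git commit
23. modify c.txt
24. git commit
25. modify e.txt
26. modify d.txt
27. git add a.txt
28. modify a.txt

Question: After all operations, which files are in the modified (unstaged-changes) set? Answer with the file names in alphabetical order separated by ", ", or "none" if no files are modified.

After op 1 (modify a.txt): modified={a.txt} staged={none}
After op 2 (git add a.txt): modified={none} staged={a.txt}
After op 3 (git add a.txt): modified={none} staged={a.txt}
After op 4 (git reset a.txt): modified={a.txt} staged={none}
After op 5 (git add a.txt): modified={none} staged={a.txt}
After op 6 (modify c.txt): modified={c.txt} staged={a.txt}
After op 7 (git commit): modified={c.txt} staged={none}
After op 8 (modify c.txt): modified={c.txt} staged={none}
After op 9 (modify b.txt): modified={b.txt, c.txt} staged={none}
After op 10 (modify e.txt): modified={b.txt, c.txt, e.txt} staged={none}
After op 11 (modify d.txt): modified={b.txt, c.txt, d.txt, e.txt} staged={none}
After op 12 (git add b.txt): modified={c.txt, d.txt, e.txt} staged={b.txt}
After op 13 (git reset b.txt): modified={b.txt, c.txt, d.txt, e.txt} staged={none}
After op 14 (modify d.txt): modified={b.txt, c.txt, d.txt, e.txt} staged={none}
After op 15 (git add e.txt): modified={b.txt, c.txt, d.txt} staged={e.txt}
After op 16 (git add d.txt): modified={b.txt, c.txt} staged={d.txt, e.txt}
After op 17 (git reset d.txt): modified={b.txt, c.txt, d.txt} staged={e.txt}
After op 18 (git commit): modified={b.txt, c.txt, d.txt} staged={none}
After op 19 (git add d.txt): modified={b.txt, c.txt} staged={d.txt}
After op 20 (git add e.txt): modified={b.txt, c.txt} staged={d.txt}
After op 21 (modify a.txt): modified={a.txt, b.txt, c.txt} staged={d.txt}
After op 22 (git commit): modified={a.txt, b.txt, c.txt} staged={none}
After op 23 (modify c.txt): modified={a.txt, b.txt, c.txt} staged={none}
After op 24 (git commit): modified={a.txt, b.txt, c.txt} staged={none}
After op 25 (modify e.txt): modified={a.txt, b.txt, c.txt, e.txt} staged={none}
After op 26 (modify d.txt): modified={a.txt, b.txt, c.txt, d.txt, e.txt} staged={none}
After op 27 (git add a.txt): modified={b.txt, c.txt, d.txt, e.txt} staged={a.txt}
After op 28 (modify a.txt): modified={a.txt, b.txt, c.txt, d.txt, e.txt} staged={a.txt}

Answer: a.txt, b.txt, c.txt, d.txt, e.txt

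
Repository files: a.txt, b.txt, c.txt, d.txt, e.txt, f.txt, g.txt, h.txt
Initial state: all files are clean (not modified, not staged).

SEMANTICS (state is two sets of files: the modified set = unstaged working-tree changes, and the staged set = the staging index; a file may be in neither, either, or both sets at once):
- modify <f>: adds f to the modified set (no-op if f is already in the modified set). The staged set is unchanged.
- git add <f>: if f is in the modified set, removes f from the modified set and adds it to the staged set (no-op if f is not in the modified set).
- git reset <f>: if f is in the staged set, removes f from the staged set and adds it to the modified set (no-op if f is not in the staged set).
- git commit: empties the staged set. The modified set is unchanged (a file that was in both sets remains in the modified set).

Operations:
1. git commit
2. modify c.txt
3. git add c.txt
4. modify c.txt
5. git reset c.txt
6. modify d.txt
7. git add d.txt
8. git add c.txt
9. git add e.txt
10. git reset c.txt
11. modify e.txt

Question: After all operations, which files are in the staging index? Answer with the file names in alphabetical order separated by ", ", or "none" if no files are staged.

Answer: d.txt

Derivation:
After op 1 (git commit): modified={none} staged={none}
After op 2 (modify c.txt): modified={c.txt} staged={none}
After op 3 (git add c.txt): modified={none} staged={c.txt}
After op 4 (modify c.txt): modified={c.txt} staged={c.txt}
After op 5 (git reset c.txt): modified={c.txt} staged={none}
After op 6 (modify d.txt): modified={c.txt, d.txt} staged={none}
After op 7 (git add d.txt): modified={c.txt} staged={d.txt}
After op 8 (git add c.txt): modified={none} staged={c.txt, d.txt}
After op 9 (git add e.txt): modified={none} staged={c.txt, d.txt}
After op 10 (git reset c.txt): modified={c.txt} staged={d.txt}
After op 11 (modify e.txt): modified={c.txt, e.txt} staged={d.txt}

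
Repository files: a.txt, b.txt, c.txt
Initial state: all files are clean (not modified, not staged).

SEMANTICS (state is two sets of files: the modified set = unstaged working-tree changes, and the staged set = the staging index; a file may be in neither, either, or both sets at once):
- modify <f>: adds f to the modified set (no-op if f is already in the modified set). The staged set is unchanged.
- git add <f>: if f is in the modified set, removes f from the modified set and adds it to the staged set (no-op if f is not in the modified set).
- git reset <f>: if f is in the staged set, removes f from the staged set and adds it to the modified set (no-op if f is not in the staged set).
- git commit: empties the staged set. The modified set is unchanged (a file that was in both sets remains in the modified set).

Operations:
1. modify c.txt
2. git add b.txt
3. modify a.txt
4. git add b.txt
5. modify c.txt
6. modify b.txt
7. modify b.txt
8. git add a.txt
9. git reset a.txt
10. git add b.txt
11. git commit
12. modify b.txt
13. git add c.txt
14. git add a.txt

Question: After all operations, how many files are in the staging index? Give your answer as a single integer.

After op 1 (modify c.txt): modified={c.txt} staged={none}
After op 2 (git add b.txt): modified={c.txt} staged={none}
After op 3 (modify a.txt): modified={a.txt, c.txt} staged={none}
After op 4 (git add b.txt): modified={a.txt, c.txt} staged={none}
After op 5 (modify c.txt): modified={a.txt, c.txt} staged={none}
After op 6 (modify b.txt): modified={a.txt, b.txt, c.txt} staged={none}
After op 7 (modify b.txt): modified={a.txt, b.txt, c.txt} staged={none}
After op 8 (git add a.txt): modified={b.txt, c.txt} staged={a.txt}
After op 9 (git reset a.txt): modified={a.txt, b.txt, c.txt} staged={none}
After op 10 (git add b.txt): modified={a.txt, c.txt} staged={b.txt}
After op 11 (git commit): modified={a.txt, c.txt} staged={none}
After op 12 (modify b.txt): modified={a.txt, b.txt, c.txt} staged={none}
After op 13 (git add c.txt): modified={a.txt, b.txt} staged={c.txt}
After op 14 (git add a.txt): modified={b.txt} staged={a.txt, c.txt}
Final staged set: {a.txt, c.txt} -> count=2

Answer: 2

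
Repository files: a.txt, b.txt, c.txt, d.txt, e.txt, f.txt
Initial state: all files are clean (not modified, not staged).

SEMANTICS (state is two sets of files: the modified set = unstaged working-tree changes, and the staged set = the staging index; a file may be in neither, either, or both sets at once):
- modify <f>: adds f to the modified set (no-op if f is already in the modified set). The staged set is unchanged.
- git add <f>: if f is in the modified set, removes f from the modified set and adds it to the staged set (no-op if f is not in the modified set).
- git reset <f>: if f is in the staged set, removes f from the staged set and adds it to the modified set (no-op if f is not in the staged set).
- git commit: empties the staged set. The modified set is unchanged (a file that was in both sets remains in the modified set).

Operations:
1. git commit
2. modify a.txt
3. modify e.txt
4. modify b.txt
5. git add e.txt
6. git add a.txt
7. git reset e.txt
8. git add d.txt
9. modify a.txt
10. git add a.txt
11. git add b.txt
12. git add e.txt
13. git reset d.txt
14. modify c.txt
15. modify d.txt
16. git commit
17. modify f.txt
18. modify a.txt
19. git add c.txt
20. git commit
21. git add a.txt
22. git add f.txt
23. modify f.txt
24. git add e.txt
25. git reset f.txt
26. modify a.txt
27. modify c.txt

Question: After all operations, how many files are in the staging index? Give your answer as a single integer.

After op 1 (git commit): modified={none} staged={none}
After op 2 (modify a.txt): modified={a.txt} staged={none}
After op 3 (modify e.txt): modified={a.txt, e.txt} staged={none}
After op 4 (modify b.txt): modified={a.txt, b.txt, e.txt} staged={none}
After op 5 (git add e.txt): modified={a.txt, b.txt} staged={e.txt}
After op 6 (git add a.txt): modified={b.txt} staged={a.txt, e.txt}
After op 7 (git reset e.txt): modified={b.txt, e.txt} staged={a.txt}
After op 8 (git add d.txt): modified={b.txt, e.txt} staged={a.txt}
After op 9 (modify a.txt): modified={a.txt, b.txt, e.txt} staged={a.txt}
After op 10 (git add a.txt): modified={b.txt, e.txt} staged={a.txt}
After op 11 (git add b.txt): modified={e.txt} staged={a.txt, b.txt}
After op 12 (git add e.txt): modified={none} staged={a.txt, b.txt, e.txt}
After op 13 (git reset d.txt): modified={none} staged={a.txt, b.txt, e.txt}
After op 14 (modify c.txt): modified={c.txt} staged={a.txt, b.txt, e.txt}
After op 15 (modify d.txt): modified={c.txt, d.txt} staged={a.txt, b.txt, e.txt}
After op 16 (git commit): modified={c.txt, d.txt} staged={none}
After op 17 (modify f.txt): modified={c.txt, d.txt, f.txt} staged={none}
After op 18 (modify a.txt): modified={a.txt, c.txt, d.txt, f.txt} staged={none}
After op 19 (git add c.txt): modified={a.txt, d.txt, f.txt} staged={c.txt}
After op 20 (git commit): modified={a.txt, d.txt, f.txt} staged={none}
After op 21 (git add a.txt): modified={d.txt, f.txt} staged={a.txt}
After op 22 (git add f.txt): modified={d.txt} staged={a.txt, f.txt}
After op 23 (modify f.txt): modified={d.txt, f.txt} staged={a.txt, f.txt}
After op 24 (git add e.txt): modified={d.txt, f.txt} staged={a.txt, f.txt}
After op 25 (git reset f.txt): modified={d.txt, f.txt} staged={a.txt}
After op 26 (modify a.txt): modified={a.txt, d.txt, f.txt} staged={a.txt}
After op 27 (modify c.txt): modified={a.txt, c.txt, d.txt, f.txt} staged={a.txt}
Final staged set: {a.txt} -> count=1

Answer: 1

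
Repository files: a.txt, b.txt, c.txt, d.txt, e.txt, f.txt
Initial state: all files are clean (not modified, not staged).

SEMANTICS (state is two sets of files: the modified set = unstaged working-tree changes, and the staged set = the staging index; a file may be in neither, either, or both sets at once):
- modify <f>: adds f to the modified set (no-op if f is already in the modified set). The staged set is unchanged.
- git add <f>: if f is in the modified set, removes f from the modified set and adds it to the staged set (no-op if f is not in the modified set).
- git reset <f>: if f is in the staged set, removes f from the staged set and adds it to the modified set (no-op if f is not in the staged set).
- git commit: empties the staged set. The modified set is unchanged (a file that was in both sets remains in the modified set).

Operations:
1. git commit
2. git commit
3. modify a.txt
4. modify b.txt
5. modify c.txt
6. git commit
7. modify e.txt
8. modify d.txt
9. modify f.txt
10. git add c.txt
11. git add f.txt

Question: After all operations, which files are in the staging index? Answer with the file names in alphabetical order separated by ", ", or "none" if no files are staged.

After op 1 (git commit): modified={none} staged={none}
After op 2 (git commit): modified={none} staged={none}
After op 3 (modify a.txt): modified={a.txt} staged={none}
After op 4 (modify b.txt): modified={a.txt, b.txt} staged={none}
After op 5 (modify c.txt): modified={a.txt, b.txt, c.txt} staged={none}
After op 6 (git commit): modified={a.txt, b.txt, c.txt} staged={none}
After op 7 (modify e.txt): modified={a.txt, b.txt, c.txt, e.txt} staged={none}
After op 8 (modify d.txt): modified={a.txt, b.txt, c.txt, d.txt, e.txt} staged={none}
After op 9 (modify f.txt): modified={a.txt, b.txt, c.txt, d.txt, e.txt, f.txt} staged={none}
After op 10 (git add c.txt): modified={a.txt, b.txt, d.txt, e.txt, f.txt} staged={c.txt}
After op 11 (git add f.txt): modified={a.txt, b.txt, d.txt, e.txt} staged={c.txt, f.txt}

Answer: c.txt, f.txt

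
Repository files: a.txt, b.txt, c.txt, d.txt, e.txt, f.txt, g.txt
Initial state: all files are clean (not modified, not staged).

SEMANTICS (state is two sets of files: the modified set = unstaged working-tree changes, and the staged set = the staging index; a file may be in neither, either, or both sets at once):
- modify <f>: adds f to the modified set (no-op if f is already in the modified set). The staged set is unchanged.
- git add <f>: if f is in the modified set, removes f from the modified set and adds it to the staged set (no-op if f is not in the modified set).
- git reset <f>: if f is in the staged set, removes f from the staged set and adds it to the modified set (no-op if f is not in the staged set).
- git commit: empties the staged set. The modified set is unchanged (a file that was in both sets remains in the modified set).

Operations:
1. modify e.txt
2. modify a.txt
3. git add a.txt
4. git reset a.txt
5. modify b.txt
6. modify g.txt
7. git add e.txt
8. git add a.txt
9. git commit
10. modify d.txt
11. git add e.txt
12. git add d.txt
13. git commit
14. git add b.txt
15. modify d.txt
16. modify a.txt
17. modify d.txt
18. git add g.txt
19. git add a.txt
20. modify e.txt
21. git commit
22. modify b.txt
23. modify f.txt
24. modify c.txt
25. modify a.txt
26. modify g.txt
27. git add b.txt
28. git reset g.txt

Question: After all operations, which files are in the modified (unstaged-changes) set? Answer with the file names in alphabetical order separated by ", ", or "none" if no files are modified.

Answer: a.txt, c.txt, d.txt, e.txt, f.txt, g.txt

Derivation:
After op 1 (modify e.txt): modified={e.txt} staged={none}
After op 2 (modify a.txt): modified={a.txt, e.txt} staged={none}
After op 3 (git add a.txt): modified={e.txt} staged={a.txt}
After op 4 (git reset a.txt): modified={a.txt, e.txt} staged={none}
After op 5 (modify b.txt): modified={a.txt, b.txt, e.txt} staged={none}
After op 6 (modify g.txt): modified={a.txt, b.txt, e.txt, g.txt} staged={none}
After op 7 (git add e.txt): modified={a.txt, b.txt, g.txt} staged={e.txt}
After op 8 (git add a.txt): modified={b.txt, g.txt} staged={a.txt, e.txt}
After op 9 (git commit): modified={b.txt, g.txt} staged={none}
After op 10 (modify d.txt): modified={b.txt, d.txt, g.txt} staged={none}
After op 11 (git add e.txt): modified={b.txt, d.txt, g.txt} staged={none}
After op 12 (git add d.txt): modified={b.txt, g.txt} staged={d.txt}
After op 13 (git commit): modified={b.txt, g.txt} staged={none}
After op 14 (git add b.txt): modified={g.txt} staged={b.txt}
After op 15 (modify d.txt): modified={d.txt, g.txt} staged={b.txt}
After op 16 (modify a.txt): modified={a.txt, d.txt, g.txt} staged={b.txt}
After op 17 (modify d.txt): modified={a.txt, d.txt, g.txt} staged={b.txt}
After op 18 (git add g.txt): modified={a.txt, d.txt} staged={b.txt, g.txt}
After op 19 (git add a.txt): modified={d.txt} staged={a.txt, b.txt, g.txt}
After op 20 (modify e.txt): modified={d.txt, e.txt} staged={a.txt, b.txt, g.txt}
After op 21 (git commit): modified={d.txt, e.txt} staged={none}
After op 22 (modify b.txt): modified={b.txt, d.txt, e.txt} staged={none}
After op 23 (modify f.txt): modified={b.txt, d.txt, e.txt, f.txt} staged={none}
After op 24 (modify c.txt): modified={b.txt, c.txt, d.txt, e.txt, f.txt} staged={none}
After op 25 (modify a.txt): modified={a.txt, b.txt, c.txt, d.txt, e.txt, f.txt} staged={none}
After op 26 (modify g.txt): modified={a.txt, b.txt, c.txt, d.txt, e.txt, f.txt, g.txt} staged={none}
After op 27 (git add b.txt): modified={a.txt, c.txt, d.txt, e.txt, f.txt, g.txt} staged={b.txt}
After op 28 (git reset g.txt): modified={a.txt, c.txt, d.txt, e.txt, f.txt, g.txt} staged={b.txt}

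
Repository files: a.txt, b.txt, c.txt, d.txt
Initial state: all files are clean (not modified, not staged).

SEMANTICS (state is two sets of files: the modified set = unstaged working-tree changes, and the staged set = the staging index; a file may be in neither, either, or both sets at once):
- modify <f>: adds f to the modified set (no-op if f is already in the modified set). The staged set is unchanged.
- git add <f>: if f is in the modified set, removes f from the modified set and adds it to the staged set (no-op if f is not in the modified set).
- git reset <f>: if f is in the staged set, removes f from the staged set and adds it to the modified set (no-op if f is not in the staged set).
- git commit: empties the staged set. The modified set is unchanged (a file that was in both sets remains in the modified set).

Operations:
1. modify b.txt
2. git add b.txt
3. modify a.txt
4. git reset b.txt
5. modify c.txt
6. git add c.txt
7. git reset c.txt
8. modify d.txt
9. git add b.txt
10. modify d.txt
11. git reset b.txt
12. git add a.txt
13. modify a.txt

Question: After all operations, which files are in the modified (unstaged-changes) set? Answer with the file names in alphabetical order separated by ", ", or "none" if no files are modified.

After op 1 (modify b.txt): modified={b.txt} staged={none}
After op 2 (git add b.txt): modified={none} staged={b.txt}
After op 3 (modify a.txt): modified={a.txt} staged={b.txt}
After op 4 (git reset b.txt): modified={a.txt, b.txt} staged={none}
After op 5 (modify c.txt): modified={a.txt, b.txt, c.txt} staged={none}
After op 6 (git add c.txt): modified={a.txt, b.txt} staged={c.txt}
After op 7 (git reset c.txt): modified={a.txt, b.txt, c.txt} staged={none}
After op 8 (modify d.txt): modified={a.txt, b.txt, c.txt, d.txt} staged={none}
After op 9 (git add b.txt): modified={a.txt, c.txt, d.txt} staged={b.txt}
After op 10 (modify d.txt): modified={a.txt, c.txt, d.txt} staged={b.txt}
After op 11 (git reset b.txt): modified={a.txt, b.txt, c.txt, d.txt} staged={none}
After op 12 (git add a.txt): modified={b.txt, c.txt, d.txt} staged={a.txt}
After op 13 (modify a.txt): modified={a.txt, b.txt, c.txt, d.txt} staged={a.txt}

Answer: a.txt, b.txt, c.txt, d.txt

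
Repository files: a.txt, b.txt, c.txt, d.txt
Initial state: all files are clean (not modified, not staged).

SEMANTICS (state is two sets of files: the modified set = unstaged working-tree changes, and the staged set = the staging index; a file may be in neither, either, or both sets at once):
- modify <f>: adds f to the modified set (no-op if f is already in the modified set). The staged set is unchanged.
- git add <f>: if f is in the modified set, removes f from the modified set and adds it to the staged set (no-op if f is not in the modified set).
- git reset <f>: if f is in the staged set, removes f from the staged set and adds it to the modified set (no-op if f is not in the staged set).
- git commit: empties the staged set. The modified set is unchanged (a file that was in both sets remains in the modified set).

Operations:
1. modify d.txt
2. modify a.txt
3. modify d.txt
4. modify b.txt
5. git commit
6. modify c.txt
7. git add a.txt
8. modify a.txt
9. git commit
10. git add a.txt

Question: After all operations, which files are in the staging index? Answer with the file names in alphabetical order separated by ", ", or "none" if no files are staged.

After op 1 (modify d.txt): modified={d.txt} staged={none}
After op 2 (modify a.txt): modified={a.txt, d.txt} staged={none}
After op 3 (modify d.txt): modified={a.txt, d.txt} staged={none}
After op 4 (modify b.txt): modified={a.txt, b.txt, d.txt} staged={none}
After op 5 (git commit): modified={a.txt, b.txt, d.txt} staged={none}
After op 6 (modify c.txt): modified={a.txt, b.txt, c.txt, d.txt} staged={none}
After op 7 (git add a.txt): modified={b.txt, c.txt, d.txt} staged={a.txt}
After op 8 (modify a.txt): modified={a.txt, b.txt, c.txt, d.txt} staged={a.txt}
After op 9 (git commit): modified={a.txt, b.txt, c.txt, d.txt} staged={none}
After op 10 (git add a.txt): modified={b.txt, c.txt, d.txt} staged={a.txt}

Answer: a.txt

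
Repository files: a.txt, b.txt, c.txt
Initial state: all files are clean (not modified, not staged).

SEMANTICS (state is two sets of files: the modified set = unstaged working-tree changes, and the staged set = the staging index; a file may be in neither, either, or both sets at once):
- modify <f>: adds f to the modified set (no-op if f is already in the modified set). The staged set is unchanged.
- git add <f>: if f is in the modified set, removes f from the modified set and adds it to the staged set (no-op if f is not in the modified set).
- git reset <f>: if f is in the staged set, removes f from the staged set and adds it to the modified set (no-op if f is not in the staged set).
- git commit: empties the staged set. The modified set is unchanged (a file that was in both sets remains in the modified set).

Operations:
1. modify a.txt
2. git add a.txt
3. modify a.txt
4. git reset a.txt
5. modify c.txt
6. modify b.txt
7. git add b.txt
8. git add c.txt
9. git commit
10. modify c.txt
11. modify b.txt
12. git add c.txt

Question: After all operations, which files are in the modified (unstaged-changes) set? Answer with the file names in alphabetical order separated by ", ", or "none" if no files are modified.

After op 1 (modify a.txt): modified={a.txt} staged={none}
After op 2 (git add a.txt): modified={none} staged={a.txt}
After op 3 (modify a.txt): modified={a.txt} staged={a.txt}
After op 4 (git reset a.txt): modified={a.txt} staged={none}
After op 5 (modify c.txt): modified={a.txt, c.txt} staged={none}
After op 6 (modify b.txt): modified={a.txt, b.txt, c.txt} staged={none}
After op 7 (git add b.txt): modified={a.txt, c.txt} staged={b.txt}
After op 8 (git add c.txt): modified={a.txt} staged={b.txt, c.txt}
After op 9 (git commit): modified={a.txt} staged={none}
After op 10 (modify c.txt): modified={a.txt, c.txt} staged={none}
After op 11 (modify b.txt): modified={a.txt, b.txt, c.txt} staged={none}
After op 12 (git add c.txt): modified={a.txt, b.txt} staged={c.txt}

Answer: a.txt, b.txt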